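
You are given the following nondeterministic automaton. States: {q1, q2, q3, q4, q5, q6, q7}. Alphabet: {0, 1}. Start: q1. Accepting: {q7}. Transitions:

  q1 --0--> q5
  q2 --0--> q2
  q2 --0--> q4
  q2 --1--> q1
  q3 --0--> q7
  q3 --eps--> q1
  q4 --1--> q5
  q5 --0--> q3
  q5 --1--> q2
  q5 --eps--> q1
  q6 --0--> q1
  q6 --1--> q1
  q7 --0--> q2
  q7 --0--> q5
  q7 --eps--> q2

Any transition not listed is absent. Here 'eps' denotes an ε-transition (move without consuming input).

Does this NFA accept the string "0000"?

Yes

Start in {q1}.
Read '0': {q1} → {q1, q5}.
Read '0': {q1, q5} → {q1, q3, q5}.
Read '0': {q1, q3, q5} → {q1, q2, q3, q5, q7}.
Read '0': {q1, q2, q3, q5, q7} → {q1, q2, q3, q4, q5, q7}.
The final set {q1, q2, q3, q4, q5, q7} contains the accepting state q7.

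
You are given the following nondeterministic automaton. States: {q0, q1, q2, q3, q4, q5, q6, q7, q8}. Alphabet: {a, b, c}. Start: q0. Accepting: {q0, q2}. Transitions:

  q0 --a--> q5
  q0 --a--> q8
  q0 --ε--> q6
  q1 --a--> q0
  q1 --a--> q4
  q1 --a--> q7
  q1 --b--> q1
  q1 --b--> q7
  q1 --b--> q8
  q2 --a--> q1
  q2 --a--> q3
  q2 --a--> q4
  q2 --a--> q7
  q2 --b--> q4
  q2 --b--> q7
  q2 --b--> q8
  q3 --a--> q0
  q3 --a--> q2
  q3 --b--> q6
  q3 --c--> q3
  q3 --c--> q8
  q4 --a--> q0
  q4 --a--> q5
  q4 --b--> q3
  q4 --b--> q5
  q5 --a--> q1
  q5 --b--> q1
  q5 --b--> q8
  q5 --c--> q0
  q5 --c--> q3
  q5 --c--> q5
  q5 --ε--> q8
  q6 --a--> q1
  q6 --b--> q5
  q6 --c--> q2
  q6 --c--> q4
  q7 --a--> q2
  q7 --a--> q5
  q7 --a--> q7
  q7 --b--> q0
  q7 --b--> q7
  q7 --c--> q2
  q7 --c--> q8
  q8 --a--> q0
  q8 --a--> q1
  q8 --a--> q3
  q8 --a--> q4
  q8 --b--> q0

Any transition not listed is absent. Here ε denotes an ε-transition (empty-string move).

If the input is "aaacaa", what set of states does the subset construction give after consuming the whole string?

{q0, q1, q2, q3, q4, q5, q6, q7, q8}

Start: ε-closure({q0}) = {q0, q6}.
Read 'a': {q0, q6} → {q1, q5, q8}.
Read 'a': {q1, q5, q8} → {q0, q1, q3, q4, q6, q7}.
Read 'a': {q0, q1, q3, q4, q6, q7} → {q0, q1, q2, q4, q5, q6, q7, q8}.
Read 'c': {q0, q1, q2, q4, q5, q6, q7, q8} → {q0, q2, q3, q4, q5, q6, q8}.
Read 'a': {q0, q2, q3, q4, q5, q6, q8} → {q0, q1, q2, q3, q4, q5, q6, q7, q8}.
Read 'a': {q0, q1, q2, q3, q4, q5, q6, q7, q8} → {q0, q1, q2, q3, q4, q5, q6, q7, q8}.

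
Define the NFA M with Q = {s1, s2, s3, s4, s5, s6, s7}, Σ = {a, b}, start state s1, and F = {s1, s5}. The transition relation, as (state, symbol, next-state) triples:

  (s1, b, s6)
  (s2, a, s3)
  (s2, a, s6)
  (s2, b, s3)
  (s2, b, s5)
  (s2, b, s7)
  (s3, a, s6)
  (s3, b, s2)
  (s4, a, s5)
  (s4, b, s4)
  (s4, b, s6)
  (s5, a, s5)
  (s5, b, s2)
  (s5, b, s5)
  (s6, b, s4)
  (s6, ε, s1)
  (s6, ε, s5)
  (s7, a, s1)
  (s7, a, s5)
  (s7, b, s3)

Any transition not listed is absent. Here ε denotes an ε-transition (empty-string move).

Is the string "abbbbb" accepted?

Start in {s1}.
Read 'a': {s1} → ∅.
The set is empty and remains empty for the remaining 5 symbols.
The final set ∅ contains no accepting state.

No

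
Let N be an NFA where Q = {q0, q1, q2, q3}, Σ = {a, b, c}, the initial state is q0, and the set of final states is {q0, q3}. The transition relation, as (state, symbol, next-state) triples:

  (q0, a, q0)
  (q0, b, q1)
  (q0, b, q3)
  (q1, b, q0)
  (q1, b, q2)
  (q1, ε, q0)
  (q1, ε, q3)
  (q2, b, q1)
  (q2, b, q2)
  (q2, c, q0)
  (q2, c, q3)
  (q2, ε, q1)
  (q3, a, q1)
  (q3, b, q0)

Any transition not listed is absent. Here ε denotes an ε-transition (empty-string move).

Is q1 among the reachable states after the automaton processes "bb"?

Yes

Start in {q0}.
Read 'b': {q0} → {q0, q1, q3}.
Read 'b': {q0, q1, q3} → {q0, q1, q2, q3}.
State q1 is in {q0, q1, q2, q3}.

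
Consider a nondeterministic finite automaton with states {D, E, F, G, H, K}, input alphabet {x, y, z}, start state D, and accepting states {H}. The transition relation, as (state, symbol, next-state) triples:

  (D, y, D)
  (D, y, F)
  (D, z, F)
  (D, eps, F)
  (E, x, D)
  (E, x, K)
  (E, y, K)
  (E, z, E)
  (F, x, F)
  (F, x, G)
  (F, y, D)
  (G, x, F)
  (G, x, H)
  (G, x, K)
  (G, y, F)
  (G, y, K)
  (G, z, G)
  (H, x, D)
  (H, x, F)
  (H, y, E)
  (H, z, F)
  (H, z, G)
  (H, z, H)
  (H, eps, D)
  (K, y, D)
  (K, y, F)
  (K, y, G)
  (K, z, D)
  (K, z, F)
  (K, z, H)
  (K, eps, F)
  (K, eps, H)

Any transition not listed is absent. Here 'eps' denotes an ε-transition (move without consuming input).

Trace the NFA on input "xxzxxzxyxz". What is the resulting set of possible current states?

Start: ε-closure({D}) = {D, F}.
Read 'x': D→∅, F→{F, G}; now {F, G}.
Read 'x': F→{F, G}, G→{F, H, K}; union {F, G, H, K}; ε-closure = {D, F, G, H, K}.
Read 'z': D→{F}, F→∅, G→{G}, H→{F, G, H}, K→{D, F, H}; now {D, F, G, H}.
Read 'x': D→∅, F→{F, G}, G→{F, H, K}, H→{D, F}; now {D, F, G, H, K}.
Read 'x': D→∅, F→{F, G}, G→{F, H, K}, H→{D, F}, K→∅; now {D, F, G, H, K}.
Read 'z': D→{F}, F→∅, G→{G}, H→{F, G, H}, K→{D, F, H}; now {D, F, G, H}.
Read 'x': D→∅, F→{F, G}, G→{F, H, K}, H→{D, F}; now {D, F, G, H, K}.
Read 'y': D→{D, F}, F→{D}, G→{F, K}, H→{E}, K→{D, F, G}; union {D, E, F, G, K}; ε-closure = {D, E, F, G, H, K}.
Read 'x': D→∅, E→{D, K}, F→{F, G}, G→{F, H, K}, H→{D, F}, K→∅; now {D, F, G, H, K}.
Read 'z': D→{F}, F→∅, G→{G}, H→{F, G, H}, K→{D, F, H}; now {D, F, G, H}.

{D, F, G, H}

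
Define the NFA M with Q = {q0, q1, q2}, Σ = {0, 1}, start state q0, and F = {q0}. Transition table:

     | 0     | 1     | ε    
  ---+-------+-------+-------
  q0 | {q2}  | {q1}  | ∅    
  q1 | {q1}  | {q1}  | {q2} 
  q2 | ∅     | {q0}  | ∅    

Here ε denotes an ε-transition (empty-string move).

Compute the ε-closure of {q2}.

{q2}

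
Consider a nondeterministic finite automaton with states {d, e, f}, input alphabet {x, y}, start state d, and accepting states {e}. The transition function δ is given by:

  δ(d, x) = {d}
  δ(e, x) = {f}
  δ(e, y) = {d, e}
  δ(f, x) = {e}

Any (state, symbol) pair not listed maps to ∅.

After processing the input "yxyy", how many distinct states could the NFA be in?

0

Start in {d}.
Read 'y': d→∅; now ∅.
The set is empty and remains empty for the remaining 3 symbols.
That set has 0 states.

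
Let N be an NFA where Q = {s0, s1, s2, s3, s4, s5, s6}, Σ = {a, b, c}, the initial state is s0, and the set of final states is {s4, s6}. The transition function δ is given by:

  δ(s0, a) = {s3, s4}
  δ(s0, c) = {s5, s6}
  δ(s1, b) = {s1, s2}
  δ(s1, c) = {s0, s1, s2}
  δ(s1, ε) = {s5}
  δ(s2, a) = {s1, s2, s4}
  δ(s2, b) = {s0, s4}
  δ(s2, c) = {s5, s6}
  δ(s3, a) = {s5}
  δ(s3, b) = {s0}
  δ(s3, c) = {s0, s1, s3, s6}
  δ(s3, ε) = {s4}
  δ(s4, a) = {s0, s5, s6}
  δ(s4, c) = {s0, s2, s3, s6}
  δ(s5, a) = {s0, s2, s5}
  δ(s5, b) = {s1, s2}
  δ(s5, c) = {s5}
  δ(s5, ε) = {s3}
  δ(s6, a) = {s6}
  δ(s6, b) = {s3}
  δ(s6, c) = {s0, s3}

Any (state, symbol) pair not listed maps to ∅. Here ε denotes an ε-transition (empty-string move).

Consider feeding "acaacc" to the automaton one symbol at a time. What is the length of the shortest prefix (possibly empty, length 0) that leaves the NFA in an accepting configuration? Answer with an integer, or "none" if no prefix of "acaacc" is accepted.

1

Start in {s0}.
Read 'a': {s0} → {s3, s4}.
None of the earlier sets intersect F, but {s3, s4} does.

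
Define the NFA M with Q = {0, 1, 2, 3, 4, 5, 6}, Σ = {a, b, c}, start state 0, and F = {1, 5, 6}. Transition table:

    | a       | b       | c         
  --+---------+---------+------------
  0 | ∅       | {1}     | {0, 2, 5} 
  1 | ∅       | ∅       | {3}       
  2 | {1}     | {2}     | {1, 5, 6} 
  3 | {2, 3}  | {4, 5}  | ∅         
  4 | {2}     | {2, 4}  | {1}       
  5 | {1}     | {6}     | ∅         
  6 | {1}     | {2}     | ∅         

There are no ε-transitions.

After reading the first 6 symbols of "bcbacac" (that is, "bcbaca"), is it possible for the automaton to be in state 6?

Start in {0}.
Read 'b': {0} → {1}.
Read 'c': {1} → {3}.
Read 'b': {3} → {4, 5}.
Read 'a': {4, 5} → {1, 2}.
Read 'c': {1, 2} → {1, 3, 5, 6}.
Read 'a': {1, 3, 5, 6} → {1, 2, 3}.
State 6 is not in {1, 2, 3}.

No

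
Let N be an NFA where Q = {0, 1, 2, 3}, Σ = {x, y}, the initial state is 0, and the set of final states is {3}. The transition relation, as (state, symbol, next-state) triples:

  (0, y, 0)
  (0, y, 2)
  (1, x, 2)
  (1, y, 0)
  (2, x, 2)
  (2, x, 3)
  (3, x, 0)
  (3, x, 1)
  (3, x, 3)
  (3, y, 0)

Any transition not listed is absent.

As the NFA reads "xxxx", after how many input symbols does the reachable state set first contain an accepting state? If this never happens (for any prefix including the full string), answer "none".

Start in {0}.
Read 'x': 0→∅; now ∅.
The set is empty and remains empty for the remaining 3 symbols.
No reachable set along the way intersects F.

none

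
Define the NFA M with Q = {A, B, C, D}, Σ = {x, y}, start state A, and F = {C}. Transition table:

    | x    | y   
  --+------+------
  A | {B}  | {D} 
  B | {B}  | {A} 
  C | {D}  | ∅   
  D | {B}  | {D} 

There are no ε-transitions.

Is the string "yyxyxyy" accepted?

No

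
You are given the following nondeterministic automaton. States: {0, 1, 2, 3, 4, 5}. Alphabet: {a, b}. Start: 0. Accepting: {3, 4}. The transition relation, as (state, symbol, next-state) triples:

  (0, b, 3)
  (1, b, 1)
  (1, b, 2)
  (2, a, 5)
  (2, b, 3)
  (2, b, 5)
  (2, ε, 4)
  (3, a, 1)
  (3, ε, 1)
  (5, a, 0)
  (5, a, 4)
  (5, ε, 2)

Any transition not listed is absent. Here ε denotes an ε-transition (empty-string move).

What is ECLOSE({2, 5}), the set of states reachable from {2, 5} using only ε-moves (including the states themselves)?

{2, 4, 5}

Begin with {2, 5}.
ε-move 2 → 4; add 4.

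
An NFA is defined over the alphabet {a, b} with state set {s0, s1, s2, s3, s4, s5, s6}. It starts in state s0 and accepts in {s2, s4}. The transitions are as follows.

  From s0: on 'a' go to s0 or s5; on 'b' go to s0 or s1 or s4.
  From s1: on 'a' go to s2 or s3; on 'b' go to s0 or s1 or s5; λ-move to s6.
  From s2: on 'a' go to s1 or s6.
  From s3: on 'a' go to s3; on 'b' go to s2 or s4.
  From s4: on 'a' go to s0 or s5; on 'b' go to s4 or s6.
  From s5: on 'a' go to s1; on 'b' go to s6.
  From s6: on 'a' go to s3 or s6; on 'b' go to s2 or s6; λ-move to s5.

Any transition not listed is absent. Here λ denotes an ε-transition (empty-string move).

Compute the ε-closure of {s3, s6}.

{s3, s5, s6}

Begin with {s3, s6}.
ε-move s6 → s5; add s5.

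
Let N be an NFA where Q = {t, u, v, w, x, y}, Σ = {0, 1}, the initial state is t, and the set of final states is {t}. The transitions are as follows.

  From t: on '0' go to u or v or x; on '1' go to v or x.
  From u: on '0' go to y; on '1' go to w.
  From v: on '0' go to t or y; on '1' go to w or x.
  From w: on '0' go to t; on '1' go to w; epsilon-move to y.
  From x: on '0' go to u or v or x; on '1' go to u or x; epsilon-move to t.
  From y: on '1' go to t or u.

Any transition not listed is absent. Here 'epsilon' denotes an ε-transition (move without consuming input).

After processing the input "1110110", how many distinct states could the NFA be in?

5

Start in {t}.
Read '1': t→{v, x}; union {v, x}; ε-closure = {t, v, x}.
Read '1': t→{v, x}, v→{w, x}, x→{u, x}; union {u, v, w, x}; ε-closure = {t, u, v, w, x, y}.
Read '1': t→{v, x}, u→{w}, v→{w, x}, w→{w}, x→{u, x}, y→{t, u}; union {t, u, v, w, x}; ε-closure = {t, u, v, w, x, y}.
Read '0': t→{u, v, x}, u→{y}, v→{t, y}, w→{t}, x→{u, v, x}, y→∅; now {t, u, v, x, y}.
Read '1': t→{v, x}, u→{w}, v→{w, x}, x→{u, x}, y→{t, u}; union {t, u, v, w, x}; ε-closure = {t, u, v, w, x, y}.
Read '1': t→{v, x}, u→{w}, v→{w, x}, w→{w}, x→{u, x}, y→{t, u}; union {t, u, v, w, x}; ε-closure = {t, u, v, w, x, y}.
Read '0': t→{u, v, x}, u→{y}, v→{t, y}, w→{t}, x→{u, v, x}, y→∅; now {t, u, v, x, y}.
That set has 5 states.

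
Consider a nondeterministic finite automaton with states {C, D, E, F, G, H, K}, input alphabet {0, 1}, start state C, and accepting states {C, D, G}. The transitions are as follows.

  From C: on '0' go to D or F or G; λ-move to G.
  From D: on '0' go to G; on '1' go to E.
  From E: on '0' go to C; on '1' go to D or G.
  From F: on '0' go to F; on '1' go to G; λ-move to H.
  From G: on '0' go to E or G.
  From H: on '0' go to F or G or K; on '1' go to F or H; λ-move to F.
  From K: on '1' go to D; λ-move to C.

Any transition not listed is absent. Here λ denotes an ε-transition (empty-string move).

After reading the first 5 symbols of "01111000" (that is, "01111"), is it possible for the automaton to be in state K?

No

Start: ε-closure({C}) = {C, G}.
Read '0': {C, G} → {D, E, F, G, H}.
Read '1': {D, E, F, G, H} → {D, E, F, G, H}.
Read '1': {D, E, F, G, H} → {D, E, F, G, H}.
Read '1': {D, E, F, G, H} → {D, E, F, G, H}.
Read '1': {D, E, F, G, H} → {D, E, F, G, H}.
State K is not in {D, E, F, G, H}.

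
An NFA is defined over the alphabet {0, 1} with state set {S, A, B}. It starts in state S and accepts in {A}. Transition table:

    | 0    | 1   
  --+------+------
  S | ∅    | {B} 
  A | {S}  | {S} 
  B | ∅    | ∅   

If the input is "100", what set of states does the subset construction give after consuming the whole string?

∅

Start in {S}.
Read '1': {S} → {B}.
Read '0': {B} → ∅.
The set is empty and remains empty for the remaining 1 symbol.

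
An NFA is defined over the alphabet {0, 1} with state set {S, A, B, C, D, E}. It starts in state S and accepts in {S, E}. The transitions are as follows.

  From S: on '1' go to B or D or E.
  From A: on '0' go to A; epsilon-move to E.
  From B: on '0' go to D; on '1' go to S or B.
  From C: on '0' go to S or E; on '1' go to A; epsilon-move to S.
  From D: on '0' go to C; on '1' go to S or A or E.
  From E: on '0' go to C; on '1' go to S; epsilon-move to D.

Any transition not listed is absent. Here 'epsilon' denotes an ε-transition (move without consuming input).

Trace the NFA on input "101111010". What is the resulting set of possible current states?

Start in {S}.
Read '1': S→{B, D, E}; now {B, D, E}.
Read '0': B→{D}, D→{C}, E→{C}; union {C, D}; ε-closure = {S, C, D}.
Read '1': S→{B, D, E}, C→{A}, D→{S, A, E}; now {S, A, B, D, E}.
Read '1': S→{B, D, E}, A→∅, B→{S, B}, D→{S, A, E}, E→{S}; now {S, A, B, D, E}.
Read '1': S→{B, D, E}, A→∅, B→{S, B}, D→{S, A, E}, E→{S}; now {S, A, B, D, E}.
Read '1': S→{B, D, E}, A→∅, B→{S, B}, D→{S, A, E}, E→{S}; now {S, A, B, D, E}.
Read '0': S→∅, A→{A}, B→{D}, D→{C}, E→{C}; union {A, C, D}; ε-closure = {S, A, C, D, E}.
Read '1': S→{B, D, E}, A→∅, C→{A}, D→{S, A, E}, E→{S}; now {S, A, B, D, E}.
Read '0': S→∅, A→{A}, B→{D}, D→{C}, E→{C}; union {A, C, D}; ε-closure = {S, A, C, D, E}.

{S, A, C, D, E}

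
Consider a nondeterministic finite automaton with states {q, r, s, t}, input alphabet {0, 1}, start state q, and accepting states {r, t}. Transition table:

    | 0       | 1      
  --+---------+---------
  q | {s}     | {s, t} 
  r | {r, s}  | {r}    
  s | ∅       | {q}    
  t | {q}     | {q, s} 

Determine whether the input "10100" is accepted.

No

Start in {q}.
Read '1': q→{s, t}; now {s, t}.
Read '0': s→∅, t→{q}; now {q}.
Read '1': q→{s, t}; now {s, t}.
Read '0': s→∅, t→{q}; now {q}.
Read '0': q→{s}; now {s}.
The final set {s} contains no accepting state.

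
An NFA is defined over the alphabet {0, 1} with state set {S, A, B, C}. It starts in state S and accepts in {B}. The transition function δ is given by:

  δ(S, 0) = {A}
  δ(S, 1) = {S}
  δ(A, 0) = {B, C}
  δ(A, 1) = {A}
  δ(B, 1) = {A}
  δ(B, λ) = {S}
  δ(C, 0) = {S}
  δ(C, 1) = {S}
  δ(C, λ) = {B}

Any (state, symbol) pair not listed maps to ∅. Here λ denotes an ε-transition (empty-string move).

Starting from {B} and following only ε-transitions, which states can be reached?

{S, B}

Begin with {B}.
ε-move B → S; add S.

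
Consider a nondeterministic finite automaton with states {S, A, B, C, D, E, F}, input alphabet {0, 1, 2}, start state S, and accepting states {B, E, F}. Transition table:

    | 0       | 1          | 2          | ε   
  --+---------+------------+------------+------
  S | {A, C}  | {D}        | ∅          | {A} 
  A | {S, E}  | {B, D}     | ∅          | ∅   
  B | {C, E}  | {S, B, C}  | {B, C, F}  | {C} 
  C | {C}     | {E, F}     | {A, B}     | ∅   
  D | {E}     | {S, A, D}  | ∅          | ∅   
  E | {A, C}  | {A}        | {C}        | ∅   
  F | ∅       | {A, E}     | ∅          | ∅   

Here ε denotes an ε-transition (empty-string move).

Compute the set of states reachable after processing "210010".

∅

Start: ε-closure({S}) = {S, A}.
Read '2': S→∅, A→∅; now ∅.
The set is empty and remains empty for the remaining 5 symbols.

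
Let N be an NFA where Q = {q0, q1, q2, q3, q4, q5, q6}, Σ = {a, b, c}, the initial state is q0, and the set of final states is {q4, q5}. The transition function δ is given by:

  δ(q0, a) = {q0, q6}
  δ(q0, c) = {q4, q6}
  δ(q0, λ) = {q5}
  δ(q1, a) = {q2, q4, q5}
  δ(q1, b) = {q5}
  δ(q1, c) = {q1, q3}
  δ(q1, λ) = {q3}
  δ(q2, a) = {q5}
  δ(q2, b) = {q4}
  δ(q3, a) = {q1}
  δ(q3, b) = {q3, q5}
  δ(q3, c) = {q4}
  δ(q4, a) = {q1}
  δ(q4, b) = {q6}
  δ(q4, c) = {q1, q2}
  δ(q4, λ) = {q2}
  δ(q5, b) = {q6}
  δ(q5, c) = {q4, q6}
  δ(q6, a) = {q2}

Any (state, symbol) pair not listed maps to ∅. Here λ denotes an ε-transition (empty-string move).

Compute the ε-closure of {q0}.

{q0, q5}

Begin with {q0}.
ε-move q0 → q5; add q5.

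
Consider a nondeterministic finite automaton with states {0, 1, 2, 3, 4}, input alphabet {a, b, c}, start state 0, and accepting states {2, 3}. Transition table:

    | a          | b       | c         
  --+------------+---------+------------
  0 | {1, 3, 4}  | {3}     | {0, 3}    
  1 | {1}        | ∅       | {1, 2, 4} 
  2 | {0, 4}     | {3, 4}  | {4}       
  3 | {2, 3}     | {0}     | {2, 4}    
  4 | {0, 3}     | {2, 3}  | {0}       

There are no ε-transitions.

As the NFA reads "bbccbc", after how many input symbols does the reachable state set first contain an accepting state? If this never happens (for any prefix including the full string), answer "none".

1

Start in {0}.
Read 'b': 0→{3}; now {3}.
None of the earlier sets intersect F, but {3} does.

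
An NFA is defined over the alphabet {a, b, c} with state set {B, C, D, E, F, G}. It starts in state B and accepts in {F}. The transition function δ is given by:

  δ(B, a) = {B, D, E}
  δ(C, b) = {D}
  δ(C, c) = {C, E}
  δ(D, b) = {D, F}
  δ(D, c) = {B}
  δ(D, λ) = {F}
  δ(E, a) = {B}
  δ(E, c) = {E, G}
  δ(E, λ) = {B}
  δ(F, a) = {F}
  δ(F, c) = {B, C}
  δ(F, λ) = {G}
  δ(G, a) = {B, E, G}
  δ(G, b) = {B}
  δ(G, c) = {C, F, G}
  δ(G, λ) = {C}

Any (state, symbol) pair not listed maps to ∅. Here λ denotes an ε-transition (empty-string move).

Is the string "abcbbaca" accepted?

Start in {B}.
Read 'a': {B} → {B, C, D, E, F, G}.
Read 'b': {B, C, D, E, F, G} → {B, C, D, F, G}.
Read 'c': {B, C, D, F, G} → {B, C, E, F, G}.
Read 'b': {B, C, E, F, G} → {B, C, D, F, G}.
Read 'b': {B, C, D, F, G} → {B, C, D, F, G}.
Read 'a': {B, C, D, F, G} → {B, C, D, E, F, G}.
Read 'c': {B, C, D, E, F, G} → {B, C, E, F, G}.
Read 'a': {B, C, E, F, G} → {B, C, D, E, F, G}.
The final set {B, C, D, E, F, G} contains the accepting state F.

Yes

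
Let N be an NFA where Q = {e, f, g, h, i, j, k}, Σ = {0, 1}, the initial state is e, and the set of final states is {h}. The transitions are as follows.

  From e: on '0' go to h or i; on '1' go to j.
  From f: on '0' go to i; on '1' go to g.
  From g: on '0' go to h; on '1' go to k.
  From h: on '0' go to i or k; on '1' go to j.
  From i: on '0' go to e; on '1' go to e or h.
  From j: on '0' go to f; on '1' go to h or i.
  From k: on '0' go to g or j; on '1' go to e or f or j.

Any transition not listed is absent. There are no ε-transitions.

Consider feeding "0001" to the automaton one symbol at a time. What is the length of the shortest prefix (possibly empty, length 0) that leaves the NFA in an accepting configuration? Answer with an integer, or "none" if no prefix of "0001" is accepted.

Start in {e}.
Read '0': {e} → {h, i}.
None of the earlier sets intersect F, but {h, i} does.

1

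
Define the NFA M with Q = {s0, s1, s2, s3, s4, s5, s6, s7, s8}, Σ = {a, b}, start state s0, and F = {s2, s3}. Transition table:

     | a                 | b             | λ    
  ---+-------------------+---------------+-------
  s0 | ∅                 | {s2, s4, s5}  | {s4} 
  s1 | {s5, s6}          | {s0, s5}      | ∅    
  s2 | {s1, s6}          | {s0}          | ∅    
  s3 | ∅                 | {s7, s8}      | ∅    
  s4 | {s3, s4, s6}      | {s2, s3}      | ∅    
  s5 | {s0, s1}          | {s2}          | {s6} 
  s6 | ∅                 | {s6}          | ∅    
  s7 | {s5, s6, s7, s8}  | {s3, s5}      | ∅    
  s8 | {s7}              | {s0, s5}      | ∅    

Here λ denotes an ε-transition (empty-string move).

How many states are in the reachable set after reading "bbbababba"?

8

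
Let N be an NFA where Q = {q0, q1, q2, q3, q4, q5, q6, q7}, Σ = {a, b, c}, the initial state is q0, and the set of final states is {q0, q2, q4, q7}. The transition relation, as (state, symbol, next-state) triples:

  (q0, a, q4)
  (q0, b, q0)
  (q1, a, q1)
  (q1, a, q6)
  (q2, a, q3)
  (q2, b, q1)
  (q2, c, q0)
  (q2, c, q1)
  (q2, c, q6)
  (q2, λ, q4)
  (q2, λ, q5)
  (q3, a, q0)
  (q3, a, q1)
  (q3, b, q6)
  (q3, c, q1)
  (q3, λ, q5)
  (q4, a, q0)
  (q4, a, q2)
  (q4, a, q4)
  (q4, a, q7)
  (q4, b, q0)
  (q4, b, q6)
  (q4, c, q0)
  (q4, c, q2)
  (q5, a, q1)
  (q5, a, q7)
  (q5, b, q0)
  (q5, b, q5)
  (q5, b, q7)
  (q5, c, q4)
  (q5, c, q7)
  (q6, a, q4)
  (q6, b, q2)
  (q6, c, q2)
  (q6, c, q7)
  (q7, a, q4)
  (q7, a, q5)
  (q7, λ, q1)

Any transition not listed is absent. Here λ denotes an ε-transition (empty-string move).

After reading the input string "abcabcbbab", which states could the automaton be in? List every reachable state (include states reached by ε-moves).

{q0, q1, q2, q4, q5, q6, q7}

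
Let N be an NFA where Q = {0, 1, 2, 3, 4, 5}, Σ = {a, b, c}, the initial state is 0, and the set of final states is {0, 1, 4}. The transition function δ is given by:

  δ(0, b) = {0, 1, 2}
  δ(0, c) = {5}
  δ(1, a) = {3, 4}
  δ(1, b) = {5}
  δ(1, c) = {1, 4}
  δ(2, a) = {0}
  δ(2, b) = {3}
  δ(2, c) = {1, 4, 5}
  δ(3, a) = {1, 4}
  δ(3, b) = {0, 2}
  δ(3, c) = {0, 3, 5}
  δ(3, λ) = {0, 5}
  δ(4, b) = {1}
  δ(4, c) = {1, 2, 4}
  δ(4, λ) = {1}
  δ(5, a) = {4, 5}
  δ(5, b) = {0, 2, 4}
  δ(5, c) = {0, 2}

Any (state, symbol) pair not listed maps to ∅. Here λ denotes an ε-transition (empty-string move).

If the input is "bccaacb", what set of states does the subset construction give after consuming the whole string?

{0, 1, 2, 3, 4, 5}

Start in {0}.
Read 'b': 0→{0, 1, 2}; now {0, 1, 2}.
Read 'c': 0→{5}, 1→{1, 4}, 2→{1, 4, 5}; now {1, 4, 5}.
Read 'c': 1→{1, 4}, 4→{1, 2, 4}, 5→{0, 2}; now {0, 1, 2, 4}.
Read 'a': 0→∅, 1→{3, 4}, 2→{0}, 4→∅; union {0, 3, 4}; ε-closure = {0, 1, 3, 4, 5}.
Read 'a': 0→∅, 1→{3, 4}, 3→{1, 4}, 4→∅, 5→{4, 5}; union {1, 3, 4, 5}; ε-closure = {0, 1, 3, 4, 5}.
Read 'c': 0→{5}, 1→{1, 4}, 3→{0, 3, 5}, 4→{1, 2, 4}, 5→{0, 2}; now {0, 1, 2, 3, 4, 5}.
Read 'b': 0→{0, 1, 2}, 1→{5}, 2→{3}, 3→{0, 2}, 4→{1}, 5→{0, 2, 4}; now {0, 1, 2, 3, 4, 5}.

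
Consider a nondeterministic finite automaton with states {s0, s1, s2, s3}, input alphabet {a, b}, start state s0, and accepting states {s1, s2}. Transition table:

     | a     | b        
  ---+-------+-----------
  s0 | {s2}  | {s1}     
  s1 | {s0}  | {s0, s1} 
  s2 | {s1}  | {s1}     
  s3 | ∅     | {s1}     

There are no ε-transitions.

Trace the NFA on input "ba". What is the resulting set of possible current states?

{s0}

Start in {s0}.
Read 'b': {s0} → {s1}.
Read 'a': {s1} → {s0}.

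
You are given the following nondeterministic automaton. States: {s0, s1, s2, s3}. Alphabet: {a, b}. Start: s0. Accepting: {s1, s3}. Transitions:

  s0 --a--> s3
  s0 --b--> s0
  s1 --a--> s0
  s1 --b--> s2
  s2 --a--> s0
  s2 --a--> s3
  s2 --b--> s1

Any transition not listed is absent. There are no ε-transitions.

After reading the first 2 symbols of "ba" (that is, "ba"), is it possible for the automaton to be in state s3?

Yes

Start in {s0}.
Read 'b': {s0} → {s0}.
Read 'a': {s0} → {s3}.
State s3 is in {s3}.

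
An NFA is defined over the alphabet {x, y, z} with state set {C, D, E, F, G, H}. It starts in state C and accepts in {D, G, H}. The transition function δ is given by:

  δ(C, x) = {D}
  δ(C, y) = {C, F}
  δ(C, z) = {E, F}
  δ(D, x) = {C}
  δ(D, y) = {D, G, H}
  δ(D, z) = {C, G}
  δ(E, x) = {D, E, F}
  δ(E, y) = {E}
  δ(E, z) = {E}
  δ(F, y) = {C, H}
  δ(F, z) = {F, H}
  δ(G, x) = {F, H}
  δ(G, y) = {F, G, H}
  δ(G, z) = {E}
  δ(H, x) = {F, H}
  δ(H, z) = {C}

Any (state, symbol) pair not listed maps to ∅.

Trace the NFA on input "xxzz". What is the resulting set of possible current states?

{E, F, H}

Start in {C}.
Read 'x': C→{D}; now {D}.
Read 'x': D→{C}; now {C}.
Read 'z': C→{E, F}; now {E, F}.
Read 'z': E→{E}, F→{F, H}; now {E, F, H}.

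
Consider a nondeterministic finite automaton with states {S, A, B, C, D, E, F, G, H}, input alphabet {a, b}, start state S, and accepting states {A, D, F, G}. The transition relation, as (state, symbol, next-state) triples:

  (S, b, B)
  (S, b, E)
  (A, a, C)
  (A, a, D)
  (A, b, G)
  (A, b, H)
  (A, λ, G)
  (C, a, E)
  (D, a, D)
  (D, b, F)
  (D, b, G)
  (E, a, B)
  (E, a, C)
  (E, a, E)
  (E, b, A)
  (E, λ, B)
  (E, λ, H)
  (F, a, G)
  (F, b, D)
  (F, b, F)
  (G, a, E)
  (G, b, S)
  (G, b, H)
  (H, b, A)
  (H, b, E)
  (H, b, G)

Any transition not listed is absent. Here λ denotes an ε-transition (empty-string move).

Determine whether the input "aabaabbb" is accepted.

Start in {S}.
Read 'a': {S} → ∅.
The set is empty and remains empty for the remaining 7 symbols.
The final set ∅ contains no accepting state.

No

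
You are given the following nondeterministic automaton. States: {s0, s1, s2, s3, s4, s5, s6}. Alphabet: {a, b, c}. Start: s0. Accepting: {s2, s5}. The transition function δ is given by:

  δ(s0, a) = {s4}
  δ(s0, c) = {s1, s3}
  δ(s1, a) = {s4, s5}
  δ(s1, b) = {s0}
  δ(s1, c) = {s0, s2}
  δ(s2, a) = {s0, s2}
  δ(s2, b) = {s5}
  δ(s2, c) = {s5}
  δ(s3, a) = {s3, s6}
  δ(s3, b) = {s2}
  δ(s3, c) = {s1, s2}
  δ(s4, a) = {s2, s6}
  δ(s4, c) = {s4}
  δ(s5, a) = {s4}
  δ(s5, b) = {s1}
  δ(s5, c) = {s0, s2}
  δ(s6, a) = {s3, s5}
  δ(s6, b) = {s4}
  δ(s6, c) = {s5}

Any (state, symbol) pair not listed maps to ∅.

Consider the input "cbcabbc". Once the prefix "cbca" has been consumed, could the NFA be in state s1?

No

Start in {s0}.
Read 'c': {s0} → {s1, s3}.
Read 'b': {s1, s3} → {s0, s2}.
Read 'c': {s0, s2} → {s1, s3, s5}.
Read 'a': {s1, s3, s5} → {s3, s4, s5, s6}.
State s1 is not in {s3, s4, s5, s6}.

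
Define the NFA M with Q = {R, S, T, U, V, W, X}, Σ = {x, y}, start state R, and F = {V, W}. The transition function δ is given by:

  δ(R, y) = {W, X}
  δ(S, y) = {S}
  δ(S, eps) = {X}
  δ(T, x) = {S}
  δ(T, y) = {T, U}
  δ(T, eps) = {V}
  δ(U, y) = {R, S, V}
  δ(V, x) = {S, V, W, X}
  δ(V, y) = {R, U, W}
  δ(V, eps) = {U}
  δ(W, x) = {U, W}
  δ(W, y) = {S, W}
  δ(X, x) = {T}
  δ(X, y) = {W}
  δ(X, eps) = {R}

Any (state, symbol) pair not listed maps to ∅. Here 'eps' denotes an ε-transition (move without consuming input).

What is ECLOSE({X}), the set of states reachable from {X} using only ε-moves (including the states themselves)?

Begin with {X}.
ε-move X → R; add R.

{R, X}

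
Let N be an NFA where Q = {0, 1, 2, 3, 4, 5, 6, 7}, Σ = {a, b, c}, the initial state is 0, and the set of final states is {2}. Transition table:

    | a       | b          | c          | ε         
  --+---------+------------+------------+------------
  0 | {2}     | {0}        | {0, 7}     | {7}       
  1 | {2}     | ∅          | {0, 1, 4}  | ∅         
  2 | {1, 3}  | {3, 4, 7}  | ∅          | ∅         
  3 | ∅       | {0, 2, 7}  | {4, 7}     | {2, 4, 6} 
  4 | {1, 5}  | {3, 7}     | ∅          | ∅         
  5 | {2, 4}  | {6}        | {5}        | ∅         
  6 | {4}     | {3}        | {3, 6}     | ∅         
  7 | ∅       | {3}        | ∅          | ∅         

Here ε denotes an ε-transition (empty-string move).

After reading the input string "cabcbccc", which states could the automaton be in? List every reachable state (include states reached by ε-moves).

Start: ε-closure({0}) = {0, 7}.
Read 'c': {0, 7} → {0, 7}.
Read 'a': {0, 7} → {2}.
Read 'b': {2} → {2, 3, 4, 6, 7}.
Read 'c': {2, 3, 4, 6, 7} → {2, 3, 4, 6, 7}.
Read 'b': {2, 3, 4, 6, 7} → {0, 2, 3, 4, 6, 7}.
Read 'c': {0, 2, 3, 4, 6, 7} → {0, 2, 3, 4, 6, 7}.
Read 'c': {0, 2, 3, 4, 6, 7} → {0, 2, 3, 4, 6, 7}.
Read 'c': {0, 2, 3, 4, 6, 7} → {0, 2, 3, 4, 6, 7}.

{0, 2, 3, 4, 6, 7}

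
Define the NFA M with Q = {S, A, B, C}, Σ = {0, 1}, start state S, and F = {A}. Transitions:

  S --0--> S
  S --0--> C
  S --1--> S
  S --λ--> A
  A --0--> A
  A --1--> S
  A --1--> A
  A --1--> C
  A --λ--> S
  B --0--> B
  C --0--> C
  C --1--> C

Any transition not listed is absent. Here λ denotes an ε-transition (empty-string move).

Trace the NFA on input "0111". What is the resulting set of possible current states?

Start: ε-closure({S}) = {S, A}.
Read '0': {S, A} → {S, A, C}.
Read '1': {S, A, C} → {S, A, C}.
Read '1': {S, A, C} → {S, A, C}.
Read '1': {S, A, C} → {S, A, C}.

{S, A, C}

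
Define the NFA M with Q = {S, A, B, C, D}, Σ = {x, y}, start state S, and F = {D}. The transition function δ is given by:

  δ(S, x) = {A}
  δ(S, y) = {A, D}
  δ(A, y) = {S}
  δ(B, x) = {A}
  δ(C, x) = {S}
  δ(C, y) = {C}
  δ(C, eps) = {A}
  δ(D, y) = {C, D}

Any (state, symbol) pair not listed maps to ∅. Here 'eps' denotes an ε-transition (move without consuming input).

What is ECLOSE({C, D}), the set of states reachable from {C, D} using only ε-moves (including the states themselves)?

{A, C, D}

Begin with {C, D}.
ε-move C → A; add A.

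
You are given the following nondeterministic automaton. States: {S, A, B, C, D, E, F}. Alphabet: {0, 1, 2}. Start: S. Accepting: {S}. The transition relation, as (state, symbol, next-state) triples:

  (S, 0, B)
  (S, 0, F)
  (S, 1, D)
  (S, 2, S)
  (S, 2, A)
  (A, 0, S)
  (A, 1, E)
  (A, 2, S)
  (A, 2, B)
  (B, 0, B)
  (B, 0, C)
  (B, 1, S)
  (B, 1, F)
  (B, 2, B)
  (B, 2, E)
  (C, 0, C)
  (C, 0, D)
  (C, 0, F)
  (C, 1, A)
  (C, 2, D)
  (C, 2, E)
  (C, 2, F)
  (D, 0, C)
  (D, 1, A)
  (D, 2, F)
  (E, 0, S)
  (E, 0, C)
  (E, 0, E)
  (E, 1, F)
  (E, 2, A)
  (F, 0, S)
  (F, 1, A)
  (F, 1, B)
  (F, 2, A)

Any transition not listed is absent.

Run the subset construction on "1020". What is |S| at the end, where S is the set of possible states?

Start in {S}.
Read '1': S→{D}; now {D}.
Read '0': D→{C}; now {C}.
Read '2': C→{D, E, F}; now {D, E, F}.
Read '0': D→{C}, E→{S, C, E}, F→{S}; now {S, C, E}.
That set has 3 states.

3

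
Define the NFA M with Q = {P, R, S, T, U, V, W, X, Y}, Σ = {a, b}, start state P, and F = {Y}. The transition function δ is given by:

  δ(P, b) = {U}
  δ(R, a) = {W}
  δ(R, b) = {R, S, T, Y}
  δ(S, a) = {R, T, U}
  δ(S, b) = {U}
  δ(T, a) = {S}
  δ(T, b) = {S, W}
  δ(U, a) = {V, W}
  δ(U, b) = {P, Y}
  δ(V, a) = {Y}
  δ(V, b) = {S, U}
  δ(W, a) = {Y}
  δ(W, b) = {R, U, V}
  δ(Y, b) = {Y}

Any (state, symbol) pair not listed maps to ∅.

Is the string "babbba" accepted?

Start in {P}.
Read 'b': {P} → {U}.
Read 'a': {U} → {V, W}.
Read 'b': {V, W} → {R, S, U, V}.
Read 'b': {R, S, U, V} → {P, R, S, T, U, Y}.
Read 'b': {P, R, S, T, U, Y} → {P, R, S, T, U, W, Y}.
Read 'a': {P, R, S, T, U, W, Y} → {R, S, T, U, V, W, Y}.
The final set {R, S, T, U, V, W, Y} contains the accepting state Y.

Yes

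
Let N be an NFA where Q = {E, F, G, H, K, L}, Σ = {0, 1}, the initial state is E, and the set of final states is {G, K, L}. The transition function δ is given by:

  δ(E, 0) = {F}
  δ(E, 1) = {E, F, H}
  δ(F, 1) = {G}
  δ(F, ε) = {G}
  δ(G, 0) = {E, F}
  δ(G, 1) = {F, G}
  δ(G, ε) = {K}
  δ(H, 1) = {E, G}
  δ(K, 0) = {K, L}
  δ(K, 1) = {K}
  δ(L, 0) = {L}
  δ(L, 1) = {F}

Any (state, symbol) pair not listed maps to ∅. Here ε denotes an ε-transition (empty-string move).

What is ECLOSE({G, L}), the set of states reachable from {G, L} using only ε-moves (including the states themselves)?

{G, K, L}

Begin with {G, L}.
ε-move G → K; add K.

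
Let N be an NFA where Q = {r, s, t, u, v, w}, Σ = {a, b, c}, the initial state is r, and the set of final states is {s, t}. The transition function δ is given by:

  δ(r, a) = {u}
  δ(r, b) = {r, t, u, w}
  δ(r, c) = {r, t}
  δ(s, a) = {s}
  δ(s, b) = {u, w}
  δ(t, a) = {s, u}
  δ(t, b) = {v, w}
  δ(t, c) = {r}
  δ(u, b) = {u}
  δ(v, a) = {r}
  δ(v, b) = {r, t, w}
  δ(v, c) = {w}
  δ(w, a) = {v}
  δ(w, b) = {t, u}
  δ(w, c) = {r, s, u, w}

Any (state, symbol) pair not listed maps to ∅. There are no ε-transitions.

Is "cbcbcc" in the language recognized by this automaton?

Yes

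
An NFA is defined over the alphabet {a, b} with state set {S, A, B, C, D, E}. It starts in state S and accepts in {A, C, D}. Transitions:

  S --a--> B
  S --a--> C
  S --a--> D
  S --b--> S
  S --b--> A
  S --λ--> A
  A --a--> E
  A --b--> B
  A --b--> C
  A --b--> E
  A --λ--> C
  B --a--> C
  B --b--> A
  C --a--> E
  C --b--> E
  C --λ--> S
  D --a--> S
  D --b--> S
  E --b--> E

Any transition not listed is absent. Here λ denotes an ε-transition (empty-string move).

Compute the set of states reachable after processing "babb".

Start: ε-closure({S}) = {S, A, C}.
Read 'b': S→{S, A}, A→{B, C, E}, C→{E}; now {S, A, B, C, E}.
Read 'a': S→{B, C, D}, A→{E}, B→{C}, C→{E}, E→∅; union {B, C, D, E}; ε-closure = {S, A, B, C, D, E}.
Read 'b': S→{S, A}, A→{B, C, E}, B→{A}, C→{E}, D→{S}, E→{E}; now {S, A, B, C, E}.
Read 'b': S→{S, A}, A→{B, C, E}, B→{A}, C→{E}, E→{E}; now {S, A, B, C, E}.

{S, A, B, C, E}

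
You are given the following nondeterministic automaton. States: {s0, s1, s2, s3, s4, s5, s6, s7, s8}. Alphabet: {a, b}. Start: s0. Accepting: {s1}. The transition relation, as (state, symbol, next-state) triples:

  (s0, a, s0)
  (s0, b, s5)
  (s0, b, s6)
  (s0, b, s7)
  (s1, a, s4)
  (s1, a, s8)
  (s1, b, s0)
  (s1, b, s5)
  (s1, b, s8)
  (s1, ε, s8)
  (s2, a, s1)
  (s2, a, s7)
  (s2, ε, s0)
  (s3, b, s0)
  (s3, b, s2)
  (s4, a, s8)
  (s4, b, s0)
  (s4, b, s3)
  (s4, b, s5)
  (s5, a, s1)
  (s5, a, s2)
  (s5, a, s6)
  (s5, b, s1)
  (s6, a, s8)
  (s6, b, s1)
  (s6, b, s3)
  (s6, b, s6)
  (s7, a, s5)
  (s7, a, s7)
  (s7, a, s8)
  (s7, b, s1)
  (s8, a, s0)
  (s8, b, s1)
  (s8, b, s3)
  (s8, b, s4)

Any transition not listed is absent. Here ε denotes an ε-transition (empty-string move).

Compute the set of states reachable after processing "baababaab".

{s0, s1, s3, s4, s5, s6, s7, s8}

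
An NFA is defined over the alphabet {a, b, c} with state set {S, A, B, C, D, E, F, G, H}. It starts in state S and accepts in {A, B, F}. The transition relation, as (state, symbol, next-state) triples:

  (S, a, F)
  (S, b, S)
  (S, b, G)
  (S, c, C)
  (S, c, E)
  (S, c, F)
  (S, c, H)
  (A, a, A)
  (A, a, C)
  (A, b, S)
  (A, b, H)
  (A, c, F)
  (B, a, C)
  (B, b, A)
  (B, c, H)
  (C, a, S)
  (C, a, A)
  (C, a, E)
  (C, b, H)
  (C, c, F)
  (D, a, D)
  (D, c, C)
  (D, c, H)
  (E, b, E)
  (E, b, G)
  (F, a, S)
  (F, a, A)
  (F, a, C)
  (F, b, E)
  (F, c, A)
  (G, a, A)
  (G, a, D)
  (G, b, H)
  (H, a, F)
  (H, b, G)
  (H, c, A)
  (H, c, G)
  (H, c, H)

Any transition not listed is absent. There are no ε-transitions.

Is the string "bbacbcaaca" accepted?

Start in {S}.
Read 'b': S→{S, G}; now {S, G}.
Read 'b': S→{S, G}, G→{H}; now {S, G, H}.
Read 'a': S→{F}, G→{A, D}, H→{F}; now {A, D, F}.
Read 'c': A→{F}, D→{C, H}, F→{A}; now {A, C, F, H}.
Read 'b': A→{S, H}, C→{H}, F→{E}, H→{G}; now {S, E, G, H}.
Read 'c': S→{C, E, F, H}, E→∅, G→∅, H→{A, G, H}; now {A, C, E, F, G, H}.
Read 'a': A→{A, C}, C→{S, A, E}, E→∅, F→{S, A, C}, G→{A, D}, H→{F}; now {S, A, C, D, E, F}.
Read 'a': S→{F}, A→{A, C}, C→{S, A, E}, D→{D}, E→∅, F→{S, A, C}; now {S, A, C, D, E, F}.
Read 'c': S→{C, E, F, H}, A→{F}, C→{F}, D→{C, H}, E→∅, F→{A}; now {A, C, E, F, H}.
Read 'a': A→{A, C}, C→{S, A, E}, E→∅, F→{S, A, C}, H→{F}; now {S, A, C, E, F}.
The final set {S, A, C, E, F} contains the accepting states A, F.

Yes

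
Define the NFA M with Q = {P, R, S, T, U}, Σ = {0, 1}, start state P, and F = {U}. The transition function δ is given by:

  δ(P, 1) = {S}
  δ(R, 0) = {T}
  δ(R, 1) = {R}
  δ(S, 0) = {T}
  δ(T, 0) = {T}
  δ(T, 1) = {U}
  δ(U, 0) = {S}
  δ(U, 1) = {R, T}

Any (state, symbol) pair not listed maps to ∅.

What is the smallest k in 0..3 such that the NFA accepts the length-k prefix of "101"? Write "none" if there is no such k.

3

Start in {P}.
Read '1': P→{S}; now {S}.
Read '0': S→{T}; now {T}.
Read '1': T→{U}; now {U}.
None of the earlier sets intersect F, but {U} does.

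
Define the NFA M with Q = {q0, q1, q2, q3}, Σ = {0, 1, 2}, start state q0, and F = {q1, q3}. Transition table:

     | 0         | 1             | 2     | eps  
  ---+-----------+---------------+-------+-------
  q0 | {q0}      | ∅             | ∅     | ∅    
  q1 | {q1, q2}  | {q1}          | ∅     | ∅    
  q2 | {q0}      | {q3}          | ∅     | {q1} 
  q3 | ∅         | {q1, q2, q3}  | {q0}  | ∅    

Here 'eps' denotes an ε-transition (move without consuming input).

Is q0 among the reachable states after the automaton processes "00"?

Yes

Start in {q0}.
Read '0': q0→{q0}; now {q0}.
Read '0': q0→{q0}; now {q0}.
State q0 is in {q0}.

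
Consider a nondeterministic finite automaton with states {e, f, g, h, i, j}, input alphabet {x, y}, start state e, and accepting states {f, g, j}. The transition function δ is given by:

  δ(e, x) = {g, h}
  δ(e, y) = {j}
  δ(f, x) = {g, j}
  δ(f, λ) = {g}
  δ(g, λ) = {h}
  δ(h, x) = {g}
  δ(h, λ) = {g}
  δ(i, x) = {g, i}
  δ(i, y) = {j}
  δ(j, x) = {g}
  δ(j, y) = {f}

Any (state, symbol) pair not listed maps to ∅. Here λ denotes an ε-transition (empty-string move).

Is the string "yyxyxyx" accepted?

Start in {e}.
Read 'y': e→{j}; now {j}.
Read 'y': j→{f}; union {f}; ε-closure = {f, g, h}.
Read 'x': f→{g, j}, g→∅, h→{g}; union {g, j}; ε-closure = {g, h, j}.
Read 'y': g→∅, h→∅, j→{f}; union {f}; ε-closure = {f, g, h}.
Read 'x': f→{g, j}, g→∅, h→{g}; union {g, j}; ε-closure = {g, h, j}.
Read 'y': g→∅, h→∅, j→{f}; union {f}; ε-closure = {f, g, h}.
Read 'x': f→{g, j}, g→∅, h→{g}; union {g, j}; ε-closure = {g, h, j}.
The final set {g, h, j} contains the accepting states g, j.

Yes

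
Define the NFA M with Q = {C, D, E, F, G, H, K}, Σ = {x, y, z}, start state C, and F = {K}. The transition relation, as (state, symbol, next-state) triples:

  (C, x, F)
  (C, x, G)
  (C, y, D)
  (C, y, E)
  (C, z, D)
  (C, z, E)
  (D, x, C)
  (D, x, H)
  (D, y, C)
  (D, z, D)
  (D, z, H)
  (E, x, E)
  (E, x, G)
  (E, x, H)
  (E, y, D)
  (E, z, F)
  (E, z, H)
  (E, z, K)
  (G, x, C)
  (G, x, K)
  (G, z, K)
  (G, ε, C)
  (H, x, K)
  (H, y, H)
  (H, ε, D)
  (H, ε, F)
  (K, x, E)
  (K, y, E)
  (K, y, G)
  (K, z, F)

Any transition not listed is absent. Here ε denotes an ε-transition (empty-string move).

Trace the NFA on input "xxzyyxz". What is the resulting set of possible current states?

Start in {C}.
Read 'x': C→{F, G}; union {F, G}; ε-closure = {C, F, G}.
Read 'x': C→{F, G}, F→∅, G→{C, K}; now {C, F, G, K}.
Read 'z': C→{D, E}, F→∅, G→{K}, K→{F}; now {D, E, F, K}.
Read 'y': D→{C}, E→{D}, F→∅, K→{E, G}; now {C, D, E, G}.
Read 'y': C→{D, E}, D→{C}, E→{D}, G→∅; now {C, D, E}.
Read 'x': C→{F, G}, D→{C, H}, E→{E, G, H}; union {C, E, F, G, H}; ε-closure = {C, D, E, F, G, H}.
Read 'z': C→{D, E}, D→{D, H}, E→{F, H, K}, F→∅, G→{K}, H→∅; now {D, E, F, H, K}.

{D, E, F, H, K}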